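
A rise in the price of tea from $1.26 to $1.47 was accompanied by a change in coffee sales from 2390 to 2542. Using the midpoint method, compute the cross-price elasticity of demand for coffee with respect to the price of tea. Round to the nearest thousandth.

%ΔQ_x = (2542 − 2390)/[(2390+2542)/2] = 152/2466 ≈ 0.0616.
%ΔP_y = (1.47 − 1.26)/[(1.26+1.47)/2] ≈ 0.1538.
E_xy = 0.0616/0.1538 ≈ 0.401.
E_xy > 0, so coffee and tea are substitutes.

0.401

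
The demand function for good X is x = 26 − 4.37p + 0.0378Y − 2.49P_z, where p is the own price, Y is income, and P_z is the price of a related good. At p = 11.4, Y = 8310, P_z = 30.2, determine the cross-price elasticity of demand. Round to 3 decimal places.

Substituting, x = 26 − 4.37(11.4) + 0.0378(8310) − 2.49(30.2) = 26 − 49.818 + 314.118 − 75.198 = 215.102.
∂x/∂P_z = −2.49, so E_xy = -2.49·(30.2/215.102) ≈ -0.350.
E_xy < 0: the goods are complements.

-0.350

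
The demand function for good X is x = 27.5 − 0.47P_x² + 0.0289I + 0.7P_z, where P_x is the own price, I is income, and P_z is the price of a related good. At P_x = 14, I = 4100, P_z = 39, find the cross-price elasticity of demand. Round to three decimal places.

0.336

First evaluate x: 27.5 − 0.47(14)² + 0.0289(4100) + 0.7(39) = 27.5 − 92.12 + 118.49 + 27.3 = 81.17.
∂x/∂P_z = +0.7, so E_xy = 0.7·(39/81.17) ≈ 0.336.
E_xy > 0: the goods are substitutes.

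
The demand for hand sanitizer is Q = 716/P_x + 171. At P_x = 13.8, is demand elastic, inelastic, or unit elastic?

inelastic

At P_x = 13.8, Q = 222.8841.
dQ/dP_x = −716/P_x² = −3.7597.
Point elasticity E = (dQ/dP_x)·(P_x/Q) = -3.7597 × 13.8/222.8841 ≈ -0.233.
|E| ≈ 0.233 < 1, so demand is inelastic.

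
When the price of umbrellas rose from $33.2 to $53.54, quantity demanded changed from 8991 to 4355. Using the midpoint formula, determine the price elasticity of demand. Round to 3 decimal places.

%ΔQ = (4355 − 8991)/[(8991 + 4355)/2] = -4636/6673 ≈ -0.6947.
%Δp = (53.54 − 33.2)/[(33.2 + 53.54)/2] = 20.34/43.37 ≈ 0.4690.
Arc elasticity E = %ΔQ/%Δp ≈ -0.6947/0.4690 ≈ -1.481.
|E| > 1: demand is elastic over this range.

-1.481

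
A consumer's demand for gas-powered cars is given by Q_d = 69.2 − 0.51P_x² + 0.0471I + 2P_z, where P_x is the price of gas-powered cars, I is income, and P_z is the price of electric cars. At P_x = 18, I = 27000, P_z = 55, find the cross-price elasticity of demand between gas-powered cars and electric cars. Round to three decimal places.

0.086

Substituting, Q_d = 69.2 − 0.51(18)² + 0.0471(27000) + 2(55) = 69.2 − 165.24 + 1271.7 + 110 = 1285.66.
∂Q_d/∂P_z = +2, so E_xy = 2·(55/1285.66) ≈ 0.086.
E_xy > 0: the goods are substitutes.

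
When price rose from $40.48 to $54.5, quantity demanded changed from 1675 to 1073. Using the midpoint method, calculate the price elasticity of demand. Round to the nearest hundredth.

%ΔQ = (1073 − 1675)/[(1675 + 1073)/2] = -602/1374 ≈ -0.4381.
%ΔP = (54.5 − 40.48)/[(40.48 + 54.5)/2] = 14.02/47.49 ≈ 0.2952.
Arc elasticity E = %ΔQ/%ΔP ≈ -0.4381/0.2952 ≈ -1.48.
|E| > 1: demand is elastic over this range.

-1.48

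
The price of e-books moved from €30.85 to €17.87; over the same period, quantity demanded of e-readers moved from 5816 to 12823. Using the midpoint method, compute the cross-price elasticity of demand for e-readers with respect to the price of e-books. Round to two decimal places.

-1.41

%ΔQ_x = (12823 − 5816)/[(5816+12823)/2] = 7007/9319.5 ≈ 0.7519.
%ΔP_y = (17.87 − 30.85)/[(30.85+17.87)/2] ≈ -0.5328.
E_xy = 0.7519/-0.5328 ≈ -1.41.
E_xy < 0, so e-readers and e-books are complements.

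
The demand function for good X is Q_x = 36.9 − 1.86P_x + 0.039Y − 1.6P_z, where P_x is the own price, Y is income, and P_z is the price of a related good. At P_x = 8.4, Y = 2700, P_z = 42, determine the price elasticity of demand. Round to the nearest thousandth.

-0.263

Q_x = 36.9 − 1.86(8.4) + 0.039(2700) − 1.6(42) = 36.9 − 15.624 + 105.3 − 67.2 = 59.376.
∂Q_x/∂P_x = −1.86, so E_p = (−1.86)·(8.4/59.376) ≈ -0.263.
|E_p| < 1: demand is inelastic.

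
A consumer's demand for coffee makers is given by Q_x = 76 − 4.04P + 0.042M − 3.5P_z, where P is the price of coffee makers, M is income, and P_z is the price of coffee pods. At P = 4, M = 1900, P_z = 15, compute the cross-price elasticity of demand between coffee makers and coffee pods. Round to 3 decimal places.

-0.602

Evaluating quantity at (P, M, P_z) gives Q_x = 76 − 4.04(4) + 0.042(1900) − 3.5(15) = 76 − 16.16 + 79.8 − 52.5 = 87.14.
∂Q_x/∂P_z = −3.5, so E_xy = -3.5·(15/87.14) ≈ -0.602.
E_xy < 0: the goods are complements.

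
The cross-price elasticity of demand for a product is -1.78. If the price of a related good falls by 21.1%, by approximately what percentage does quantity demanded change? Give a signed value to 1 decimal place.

37.6

%ΔQ ≈ E × %ΔP_y = (-1.78) × (-21.1%) ≈ 37.6%.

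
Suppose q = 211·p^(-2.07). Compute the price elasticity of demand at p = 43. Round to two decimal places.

-2.07

For a Cobb–Douglas (constant-elasticity) form q = A·p^α·…, the elasticity with respect to p equals the exponent α at every point.
Here the exponent on p is -2.07, so the price elasticity of demand is -2.07.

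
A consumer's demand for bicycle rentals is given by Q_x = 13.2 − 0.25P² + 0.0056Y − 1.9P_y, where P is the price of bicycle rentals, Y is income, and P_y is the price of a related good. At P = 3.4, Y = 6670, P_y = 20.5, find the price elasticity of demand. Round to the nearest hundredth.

Q_x = 13.2 − 0.25(3.4)² + 0.0056(6670) − 1.9(20.5) = 13.2 − 2.89 + 37.352 − 38.95 = 8.712.
∂Q_x/∂P = −2·0.25·P = -1.7, so E_p = -1.7·(3.4/8.712) ≈ -0.66.
|E_p| < 1: demand is inelastic.

-0.66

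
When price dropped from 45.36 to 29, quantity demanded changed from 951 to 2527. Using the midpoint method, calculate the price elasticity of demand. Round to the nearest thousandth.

%ΔQ = (2527 − 951)/[(951 + 2527)/2] = 1576/1739 ≈ 0.9063.
%Δp = (29 − 45.36)/[(45.36 + 29)/2] = -16.36/37.18 ≈ -0.4400.
Arc elasticity E = %ΔQ/%Δp ≈ 0.9063/-0.4400 ≈ -2.060.
|E| > 1: demand is elastic over this range.

-2.060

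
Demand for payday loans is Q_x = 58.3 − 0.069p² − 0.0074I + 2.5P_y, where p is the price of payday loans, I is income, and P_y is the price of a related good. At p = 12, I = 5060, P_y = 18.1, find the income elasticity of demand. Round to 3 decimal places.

-0.667

Q_x = 58.3 − 0.069(12)² − 0.0074(5060) + 2.5(18.1) = 58.3 − 9.936 − 37.444 + 45.25 = 56.17.
∂Q_x/∂I = −0.0074, so E_I = -0.0074·(5060/56.17) ≈ -0.667.
E_I < 0: inferior good.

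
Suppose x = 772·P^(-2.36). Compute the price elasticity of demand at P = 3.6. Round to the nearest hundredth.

For a Cobb–Douglas (constant-elasticity) form x = A·P^α·…, the elasticity with respect to P equals the exponent α at every point.
Here the exponent on P is -2.36, so the price elasticity of demand is -2.36.

-2.36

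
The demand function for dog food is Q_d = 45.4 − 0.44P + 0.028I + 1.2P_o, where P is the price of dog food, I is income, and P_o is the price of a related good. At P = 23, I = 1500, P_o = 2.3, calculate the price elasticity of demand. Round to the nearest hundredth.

-0.13

Q_d = 45.4 − 0.44(23) + 0.028(1500) + 1.2(2.3) = 45.4 − 10.12 + 42 + 2.76 = 80.04.
∂Q_d/∂P = −0.44, so E_p = (−0.44)·(23/80.04) ≈ -0.13.
|E_p| < 1: demand is inelastic.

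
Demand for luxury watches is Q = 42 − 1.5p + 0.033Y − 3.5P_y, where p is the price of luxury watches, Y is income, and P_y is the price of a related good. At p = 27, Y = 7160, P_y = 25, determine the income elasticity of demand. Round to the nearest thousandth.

1.572

Q = 42 − 1.5(27) + 0.033(7160) − 3.5(25) = 42 − 40.5 + 236.28 − 87.5 = 150.28.
∂Q/∂Y = +0.033, so E_I = 0.033·(7160/150.28) ≈ 1.572.
E_I > 1: normal good (luxury).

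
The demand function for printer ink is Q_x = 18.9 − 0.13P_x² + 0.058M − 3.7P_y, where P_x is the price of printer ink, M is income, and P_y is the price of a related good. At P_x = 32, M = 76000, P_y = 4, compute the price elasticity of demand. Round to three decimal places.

-0.062

At the given point, Q_x = 18.9 − 0.13(32)² + 0.058(76000) − 3.7(4) = 18.9 − 133.12 + 4408 − 14.8 = 4278.98.
∂Q_x/∂P_x = −2·0.13·P_x = -8.32, so E_p = -8.32·(32/4278.98) ≈ -0.062.
|E_p| < 1: demand is inelastic.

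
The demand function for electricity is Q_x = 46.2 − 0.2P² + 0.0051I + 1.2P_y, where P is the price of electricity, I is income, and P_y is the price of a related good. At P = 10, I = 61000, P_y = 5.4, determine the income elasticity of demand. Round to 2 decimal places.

0.90

Substituting, Q_x = 46.2 − 0.2(10)² + 0.0051(61000) + 1.2(5.4) = 46.2 − 20 + 311.1 + 6.48 = 343.78.
∂Q_x/∂I = +0.0051, so E_I = 0.0051·(61000/343.78) ≈ 0.90.
E_I ∈ (0,1): normal good (necessity).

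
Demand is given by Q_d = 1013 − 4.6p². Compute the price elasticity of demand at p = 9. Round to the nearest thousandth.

At p = 9, Q_d = 640.4.
dQ_d/dp = −2·4.6·p = −82.8.
Point elasticity E = (dQ_d/dp)·(p/Q_d) = -82.8 × 9/640.4 ≈ -1.164.
|E| > 1, so demand is elastic at this price.

-1.164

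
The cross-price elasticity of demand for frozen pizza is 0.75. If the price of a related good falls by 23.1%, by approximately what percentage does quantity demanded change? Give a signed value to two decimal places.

-17.33

%ΔQ ≈ E × %ΔP_y = (0.75) × (-23.1%) ≈ -17.33%.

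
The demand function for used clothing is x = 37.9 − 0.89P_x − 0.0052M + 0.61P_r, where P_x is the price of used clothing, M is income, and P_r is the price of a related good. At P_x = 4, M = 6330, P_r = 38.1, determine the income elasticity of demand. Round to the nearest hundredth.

-1.33

x = 37.9 − 0.89(4) − 0.0052(6330) + 0.61(38.1) = 37.9 − 3.56 − 32.916 + 23.241 = 24.665.
∂x/∂M = −0.0052, so E_I = -0.0052·(6330/24.665) ≈ -1.33.
E_I < 0: inferior good.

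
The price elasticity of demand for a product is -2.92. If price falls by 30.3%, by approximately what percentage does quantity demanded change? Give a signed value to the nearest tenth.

88.5

%ΔQ ≈ E × %ΔP = (-2.92) × (-30.3%) ≈ 88.5%.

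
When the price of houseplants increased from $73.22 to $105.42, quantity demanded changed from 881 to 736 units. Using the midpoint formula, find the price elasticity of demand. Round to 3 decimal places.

%Δq = (736 − 881)/[(881 + 736)/2] = -145/808.5 ≈ -0.1793.
%ΔP = (105.42 − 73.22)/[(73.22 + 105.42)/2] = 32.2/89.32 ≈ 0.3605.
Arc elasticity E = %Δq/%ΔP ≈ -0.1793/0.3605 ≈ -0.497.
|E| < 1: demand is inelastic over this range.

-0.497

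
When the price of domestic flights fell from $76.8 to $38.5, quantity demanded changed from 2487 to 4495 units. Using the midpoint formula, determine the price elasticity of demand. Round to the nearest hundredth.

-0.87

%Δq = (4495 − 2487)/[(2487 + 4495)/2] = 2008/3491 ≈ 0.5752.
%ΔP = (38.5 − 76.8)/[(76.8 + 38.5)/2] = -38.3/57.65 ≈ -0.6644.
Arc elasticity E = %Δq/%ΔP ≈ 0.5752/-0.6644 ≈ -0.87.
|E| < 1: demand is inelastic over this range.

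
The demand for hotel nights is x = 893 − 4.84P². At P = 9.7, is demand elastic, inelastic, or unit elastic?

elastic

At P = 9.7, x = 437.6044.
dx/dP = −2·4.84·P = −93.896.
Point elasticity E = (dx/dP)·(P/x) = -93.896 × 9.7/437.6044 ≈ -2.081.
|E| ≈ 2.081 > 1, so demand is elastic.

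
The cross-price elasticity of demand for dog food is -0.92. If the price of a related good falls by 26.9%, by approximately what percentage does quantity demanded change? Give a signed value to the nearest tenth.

%ΔQ ≈ E × %ΔP_y = (-0.92) × (-26.9%) ≈ 24.7%.

24.7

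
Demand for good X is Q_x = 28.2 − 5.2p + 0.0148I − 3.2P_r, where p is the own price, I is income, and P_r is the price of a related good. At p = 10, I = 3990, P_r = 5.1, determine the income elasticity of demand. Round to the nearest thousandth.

Substituting, Q_x = 28.2 − 5.2(10) + 0.0148(3990) − 3.2(5.1) = 28.2 − 52 + 59.052 − 16.32 = 18.932.
∂Q_x/∂I = +0.0148, so E_I = 0.0148·(3990/18.932) ≈ 3.119.
E_I > 1: normal good (luxury).

3.119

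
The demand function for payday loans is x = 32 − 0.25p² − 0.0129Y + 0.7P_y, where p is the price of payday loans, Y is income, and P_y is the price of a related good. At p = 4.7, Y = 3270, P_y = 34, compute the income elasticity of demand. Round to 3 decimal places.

-5.211

First evaluate x: 32 − 0.25(4.7)² − 0.0129(3270) + 0.7(34) = 32 − 5.5225 − 42.183 + 23.8 = 8.0945.
∂x/∂Y = −0.0129, so E_I = -0.0129·(3270/8.0945) ≈ -5.211.
E_I < 0: inferior good.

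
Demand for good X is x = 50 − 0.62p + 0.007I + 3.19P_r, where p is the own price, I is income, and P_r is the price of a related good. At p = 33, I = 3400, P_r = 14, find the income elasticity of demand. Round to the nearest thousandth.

x = 50 − 0.62(33) + 0.007(3400) + 3.19(14) = 50 − 20.46 + 23.8 + 44.66 = 98.
∂x/∂I = +0.007, so E_I = 0.007·(3400/98) ≈ 0.243.
E_I ∈ (0,1): normal good (necessity).

0.243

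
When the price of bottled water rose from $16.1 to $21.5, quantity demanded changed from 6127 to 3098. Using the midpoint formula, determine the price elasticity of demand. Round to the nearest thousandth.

%Δq = (3098 − 6127)/[(6127 + 3098)/2] = -3029/4612.5 ≈ -0.6567.
%Δp = (21.5 − 16.1)/[(16.1 + 21.5)/2] = 5.4/18.8 ≈ 0.2872.
Arc elasticity E = %Δq/%Δp ≈ -0.6567/0.2872 ≈ -2.286.
|E| > 1: demand is elastic over this range.

-2.286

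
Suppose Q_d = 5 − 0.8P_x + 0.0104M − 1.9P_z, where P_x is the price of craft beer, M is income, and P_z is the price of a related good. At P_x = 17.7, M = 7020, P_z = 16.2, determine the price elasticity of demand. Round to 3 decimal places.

-0.428

At the given point, Q_d = 5 − 0.8(17.7) + 0.0104(7020) − 1.9(16.2) = 5 − 14.16 + 73.008 − 30.78 = 33.068.
∂Q_d/∂P_x = −0.8, so E_p = (−0.8)·(17.7/33.068) ≈ -0.428.
|E_p| < 1: demand is inelastic.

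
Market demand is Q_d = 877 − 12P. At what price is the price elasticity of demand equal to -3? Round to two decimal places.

Set −bP/(a − bP) = −3 ⇒ bP = 3(a − bP) ⇒ bP(1+3) = 3·a.
P = 3·877/(12·4) ≈ 54.81.

54.81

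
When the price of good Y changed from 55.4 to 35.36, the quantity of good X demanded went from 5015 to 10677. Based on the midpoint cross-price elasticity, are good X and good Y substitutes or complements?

complements

%ΔQ_x = (10677 − 5015)/[(5015+10677)/2] = 5662/7846 ≈ 0.7216.
%ΔP_y = (35.36 − 55.4)/[(55.4+35.36)/2] ≈ -0.4416.
E_xy = 0.7216/-0.4416 ≈ -1.634.
E_xy < 0, so the goods are complements.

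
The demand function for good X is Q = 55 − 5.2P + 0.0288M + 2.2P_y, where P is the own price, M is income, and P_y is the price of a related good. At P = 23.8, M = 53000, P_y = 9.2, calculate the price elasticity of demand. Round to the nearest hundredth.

-0.08

Evaluating quantity at (P, M, P_y) gives Q = 55 − 5.2(23.8) + 0.0288(53000) + 2.2(9.2) = 55 − 123.76 + 1526.4 + 20.24 = 1477.88.
∂Q/∂P = −5.2, so E_p = (−5.2)·(23.8/1477.88) ≈ -0.08.
|E_p| < 1: demand is inelastic.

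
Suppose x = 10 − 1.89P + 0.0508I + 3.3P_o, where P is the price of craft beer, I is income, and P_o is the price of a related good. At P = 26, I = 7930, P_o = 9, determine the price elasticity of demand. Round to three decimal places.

-0.125

At the given point, x = 10 − 1.89(26) + 0.0508(7930) + 3.3(9) = 10 − 49.14 + 402.844 + 29.7 = 393.404.
∂x/∂P = −1.89, so E_p = (−1.89)·(26/393.404) ≈ -0.125.
|E_p| < 1: demand is inelastic.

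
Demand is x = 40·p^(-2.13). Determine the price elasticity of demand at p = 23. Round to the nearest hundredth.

For a Cobb–Douglas (constant-elasticity) form x = A·p^α·…, the elasticity with respect to p equals the exponent α at every point.
Here the exponent on p is -2.13, so the price elasticity of demand is -2.13.

-2.13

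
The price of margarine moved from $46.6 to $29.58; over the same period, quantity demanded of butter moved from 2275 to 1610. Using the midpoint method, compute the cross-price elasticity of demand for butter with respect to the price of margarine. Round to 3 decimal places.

0.766

%ΔQ_x = (1610 − 2275)/[(2275+1610)/2] = -665/1942.5 ≈ -0.3423.
%ΔP_y = (29.58 − 46.6)/[(46.6+29.58)/2] ≈ -0.4468.
E_xy = -0.3423/-0.4468 ≈ 0.766.
E_xy > 0, so butter and margarine are substitutes.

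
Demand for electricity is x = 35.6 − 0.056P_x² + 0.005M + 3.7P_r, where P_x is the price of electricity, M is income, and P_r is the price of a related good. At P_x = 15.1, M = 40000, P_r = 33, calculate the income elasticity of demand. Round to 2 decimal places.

0.58

Evaluating quantity at (P_x, M, P_r) gives x = 35.6 − 0.056(15.1)² + 0.005(40000) + 3.7(33) = 35.6 − 12.7686 + 200 + 122.1 = 344.9314.
∂x/∂M = +0.005, so E_I = 0.005·(40000/344.9314) ≈ 0.58.
E_I ∈ (0,1): normal good (necessity).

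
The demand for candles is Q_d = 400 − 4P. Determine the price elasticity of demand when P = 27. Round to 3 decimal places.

-0.370

At P = 27, Q_d = 292.
dQ_d/dP = −4.
Point elasticity E = (dQ_d/dP)·(P/Q_d) = -4 × 27/292 ≈ -0.370.
|E| < 1, so demand is inelastic at this price.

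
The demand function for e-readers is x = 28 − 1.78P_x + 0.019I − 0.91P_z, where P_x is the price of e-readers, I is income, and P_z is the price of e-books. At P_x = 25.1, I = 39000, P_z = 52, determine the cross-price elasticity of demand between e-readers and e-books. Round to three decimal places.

x = 28 − 1.78(25.1) + 0.019(39000) − 0.91(52) = 28 − 44.678 + 741 − 47.32 = 677.002.
∂x/∂P_z = −0.91, so E_xy = -0.91·(52/677.002) ≈ -0.070.
E_xy < 0: the goods are complements.

-0.070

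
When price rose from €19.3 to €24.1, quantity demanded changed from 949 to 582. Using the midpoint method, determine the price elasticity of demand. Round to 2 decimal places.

-2.17

%ΔQ = (582 − 949)/[(949 + 582)/2] = -367/765.5 ≈ -0.4794.
%ΔP = (24.1 − 19.3)/[(19.3 + 24.1)/2] = 4.8/21.7 ≈ 0.2212.
Arc elasticity E = %ΔQ/%ΔP ≈ -0.4794/0.2212 ≈ -2.17.
|E| > 1: demand is elastic over this range.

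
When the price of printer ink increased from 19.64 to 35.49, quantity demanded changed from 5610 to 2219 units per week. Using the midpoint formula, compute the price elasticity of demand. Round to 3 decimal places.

-1.507

%ΔQ = (2219 − 5610)/[(5610 + 2219)/2] = -3391/3914.5 ≈ -0.8663.
%Δp = (35.49 − 19.64)/[(19.64 + 35.49)/2] = 15.85/27.565 ≈ 0.5750.
Arc elasticity E = %ΔQ/%Δp ≈ -0.8663/0.5750 ≈ -1.507.
|E| > 1: demand is elastic over this range.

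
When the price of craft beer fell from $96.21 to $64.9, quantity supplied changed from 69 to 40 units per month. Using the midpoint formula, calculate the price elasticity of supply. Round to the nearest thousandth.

1.369

%Δq = (40 − 69)/[(69 + 40)/2] = -29/54.5 ≈ -0.5321.
%ΔP = (64.9 − 96.21)/[(96.21 + 64.9)/2] = -31.31/80.555 ≈ -0.3887.
Arc elasticity E = %Δq/%ΔP ≈ -0.5321/-0.3887 ≈ 1.369.
|E| > 1: supply is elastic over this range.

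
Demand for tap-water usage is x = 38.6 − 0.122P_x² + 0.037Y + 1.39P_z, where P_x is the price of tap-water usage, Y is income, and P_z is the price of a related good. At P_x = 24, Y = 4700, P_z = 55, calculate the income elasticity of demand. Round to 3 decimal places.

0.795

x = 38.6 − 0.122(24)² + 0.037(4700) + 1.39(55) = 38.6 − 70.272 + 173.9 + 76.45 = 218.678.
∂x/∂Y = +0.037, so E_I = 0.037·(4700/218.678) ≈ 0.795.
E_I ∈ (0,1): normal good (necessity).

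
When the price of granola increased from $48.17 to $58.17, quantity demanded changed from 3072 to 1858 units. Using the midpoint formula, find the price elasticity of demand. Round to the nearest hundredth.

-2.62

%Δq = (1858 − 3072)/[(3072 + 1858)/2] = -1214/2465 ≈ -0.4925.
%ΔP = (58.17 − 48.17)/[(48.17 + 58.17)/2] = 10/53.17 ≈ 0.1881.
Arc elasticity E = %Δq/%ΔP ≈ -0.4925/0.1881 ≈ -2.62.
|E| > 1: demand is elastic over this range.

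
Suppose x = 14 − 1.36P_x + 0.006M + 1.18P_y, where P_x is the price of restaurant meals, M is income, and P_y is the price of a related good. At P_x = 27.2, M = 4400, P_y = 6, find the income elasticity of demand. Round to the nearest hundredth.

2.52

First evaluate x: 14 − 1.36(27.2) + 0.006(4400) + 1.18(6) = 14 − 36.992 + 26.4 + 7.08 = 10.488.
∂x/∂M = +0.006, so E_I = 0.006·(4400/10.488) ≈ 2.52.
E_I > 1: normal good (luxury).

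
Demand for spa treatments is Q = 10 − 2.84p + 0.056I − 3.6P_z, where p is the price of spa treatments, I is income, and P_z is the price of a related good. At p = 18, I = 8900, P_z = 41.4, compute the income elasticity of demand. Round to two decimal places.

Evaluating quantity at (p, I, P_z) gives Q = 10 − 2.84(18) + 0.056(8900) − 3.6(41.4) = 10 − 51.12 + 498.4 − 149.04 = 308.24.
∂Q/∂I = +0.056, so E_I = 0.056·(8900/308.24) ≈ 1.62.
E_I > 1: normal good (luxury).

1.62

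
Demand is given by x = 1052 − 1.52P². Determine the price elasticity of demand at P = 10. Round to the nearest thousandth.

At P = 10, x = 900.
dx/dP = −2·1.52·P = −30.4.
Point elasticity E = (dx/dP)·(P/x) = -30.4 × 10/900 ≈ -0.338.
|E| < 1, so demand is inelastic at this price.

-0.338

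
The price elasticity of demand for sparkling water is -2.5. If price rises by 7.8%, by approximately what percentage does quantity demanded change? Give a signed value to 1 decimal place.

-19.5

%ΔQ ≈ E × %ΔP = (-2.5) × (7.8%) = -19.5%.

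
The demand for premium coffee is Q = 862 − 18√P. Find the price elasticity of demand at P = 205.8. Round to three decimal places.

At P = 205.8, Q = 603.7768.
dQ/dP = −18/(2√P) = −18/(2·14.3457).
Point elasticity E = (dQ/dP)·(P/Q) = -0.6274 × 205.8/603.7768 ≈ -0.214.
|E| < 1, so demand is inelastic at this price.

-0.214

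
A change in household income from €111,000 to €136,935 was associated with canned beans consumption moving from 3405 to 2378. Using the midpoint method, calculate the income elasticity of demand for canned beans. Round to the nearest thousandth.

-1.698

%ΔQ = (2378 − 3405)/[(3405+2378)/2] = -1027/2891.5 ≈ -0.3552.
%ΔI = (136,935 − 111,000)/[(111,000+136,935)/2] = 25935/123967.5 ≈ 0.2092.
E_I = %ΔQ/%ΔI ≈ -1.698.
E_I < 0: inferior good.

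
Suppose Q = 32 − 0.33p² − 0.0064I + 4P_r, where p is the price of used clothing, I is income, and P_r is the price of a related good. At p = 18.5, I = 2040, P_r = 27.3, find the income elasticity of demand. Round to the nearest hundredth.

First evaluate Q: 32 − 0.33(18.5)² − 0.0064(2040) + 4(27.3) = 32 − 112.9425 − 13.056 + 109.2 = 15.2015.
∂Q/∂I = −0.0064, so E_I = -0.0064·(2040/15.2015) ≈ -0.86.
E_I < 0: inferior good.

-0.86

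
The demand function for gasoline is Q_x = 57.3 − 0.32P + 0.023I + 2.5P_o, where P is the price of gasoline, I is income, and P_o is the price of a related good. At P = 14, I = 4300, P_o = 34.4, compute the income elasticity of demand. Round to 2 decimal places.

First evaluate Q_x: 57.3 − 0.32(14) + 0.023(4300) + 2.5(34.4) = 57.3 − 4.48 + 98.9 + 86 = 237.72.
∂Q_x/∂I = +0.023, so E_I = 0.023·(4300/237.72) ≈ 0.42.
E_I ∈ (0,1): normal good (necessity).

0.42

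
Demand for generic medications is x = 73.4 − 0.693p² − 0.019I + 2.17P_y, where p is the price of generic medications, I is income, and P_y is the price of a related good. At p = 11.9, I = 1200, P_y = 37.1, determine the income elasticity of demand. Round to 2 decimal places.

-0.69

Substituting, x = 73.4 − 0.693(11.9)² − 0.019(1200) + 2.17(37.1) = 73.4 − 98.1357 − 22.8 + 80.507 = 32.9713.
∂x/∂I = −0.019, so E_I = -0.019·(1200/32.9713) ≈ -0.69.
E_I < 0: inferior good.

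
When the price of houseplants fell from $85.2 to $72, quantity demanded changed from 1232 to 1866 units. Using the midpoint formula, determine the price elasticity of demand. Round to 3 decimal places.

%Δq = (1866 − 1232)/[(1232 + 1866)/2] = 634/1549 ≈ 0.4093.
%Δp = (72 − 85.2)/[(85.2 + 72)/2] = -13.2/78.6 ≈ -0.1679.
Arc elasticity E = %Δq/%Δp ≈ 0.4093/-0.1679 ≈ -2.437.
|E| > 1: demand is elastic over this range.

-2.437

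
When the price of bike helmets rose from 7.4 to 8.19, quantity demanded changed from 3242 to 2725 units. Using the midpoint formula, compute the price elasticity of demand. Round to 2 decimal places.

%ΔQ = (2725 − 3242)/[(3242 + 2725)/2] = -517/2983.5 ≈ -0.1733.
%ΔP = (8.19 − 7.4)/[(7.4 + 8.19)/2] = 0.79/7.795 ≈ 0.1013.
Arc elasticity E = %ΔQ/%ΔP ≈ -0.1733/0.1013 ≈ -1.71.
|E| > 1: demand is elastic over this range.

-1.71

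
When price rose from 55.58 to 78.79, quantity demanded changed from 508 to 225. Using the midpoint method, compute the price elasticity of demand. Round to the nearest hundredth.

-2.24

%ΔQ = (225 − 508)/[(508 + 225)/2] = -283/366.5 ≈ -0.7722.
%Δp = (78.79 − 55.58)/[(55.58 + 78.79)/2] = 23.21/67.185 ≈ 0.3455.
Arc elasticity E = %ΔQ/%Δp ≈ -0.7722/0.3455 ≈ -2.24.
|E| > 1: demand is elastic over this range.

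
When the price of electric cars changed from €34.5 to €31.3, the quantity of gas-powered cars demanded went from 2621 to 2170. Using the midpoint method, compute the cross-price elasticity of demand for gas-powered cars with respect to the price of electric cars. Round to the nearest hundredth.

1.94

%ΔQ_x = (2170 − 2621)/[(2621+2170)/2] = -451/2395.5 ≈ -0.1883.
%ΔP_y = (31.3 − 34.5)/[(34.5+31.3)/2] ≈ -0.0973.
E_xy = -0.1883/-0.0973 ≈ 1.94.
E_xy > 0, so gas-powered cars and electric cars are substitutes.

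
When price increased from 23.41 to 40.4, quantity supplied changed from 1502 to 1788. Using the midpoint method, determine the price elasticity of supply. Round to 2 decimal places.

%ΔQ = (1788 − 1502)/[(1502 + 1788)/2] = 286/1645 ≈ 0.1739.
%ΔP = (40.4 − 23.41)/[(23.41 + 40.4)/2] = 16.99/31.905 ≈ 0.5325.
Arc elasticity E = %ΔQ/%ΔP ≈ 0.1739/0.5325 ≈ 0.33.
|E| < 1: supply is inelastic over this range.

0.33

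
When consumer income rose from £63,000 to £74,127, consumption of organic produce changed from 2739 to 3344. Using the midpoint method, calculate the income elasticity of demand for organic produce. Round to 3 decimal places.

1.226

%ΔQ = (3344 − 2739)/[(2739+3344)/2] = 605/3041.5 ≈ 0.1989.
%ΔM = (74,127 − 63,000)/[(63,000+74,127)/2] = 11127/68563.5 ≈ 0.1623.
E_I = %ΔQ/%ΔM ≈ 1.226.
E_I > 1: normal good (luxury).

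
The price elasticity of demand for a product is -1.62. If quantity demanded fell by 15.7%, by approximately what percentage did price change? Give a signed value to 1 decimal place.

9.7

%ΔQ ≈ E × %ΔP ⇒ %ΔP = %ΔQ / E = (-15.7%)/(-1.62) ≈ 9.7%.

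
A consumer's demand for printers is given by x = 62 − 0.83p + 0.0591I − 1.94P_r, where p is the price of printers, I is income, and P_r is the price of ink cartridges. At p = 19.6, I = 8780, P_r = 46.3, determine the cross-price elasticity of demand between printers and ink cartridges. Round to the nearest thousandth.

Substituting, x = 62 − 0.83(19.6) + 0.0591(8780) − 1.94(46.3) = 62 − 16.268 + 518.898 − 89.822 = 474.808.
∂x/∂P_r = −1.94, so E_xy = -1.94·(46.3/474.808) ≈ -0.189.
E_xy < 0: the goods are complements.

-0.189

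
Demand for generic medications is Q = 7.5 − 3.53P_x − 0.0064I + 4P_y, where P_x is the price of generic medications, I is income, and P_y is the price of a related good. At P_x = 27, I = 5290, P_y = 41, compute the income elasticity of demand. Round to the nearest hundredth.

-0.80

Q = 7.5 − 3.53(27) − 0.0064(5290) + 4(41) = 7.5 − 95.31 − 33.856 + 164 = 42.334.
∂Q/∂I = −0.0064, so E_I = -0.0064·(5290/42.334) ≈ -0.80.
E_I < 0: inferior good.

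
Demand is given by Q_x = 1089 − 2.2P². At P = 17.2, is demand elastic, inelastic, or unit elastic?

elastic

At P = 17.2, Q_x = 438.152.
dQ_x/dP = −2·2.2·P = −75.68.
Point elasticity E = (dQ_x/dP)·(P/Q_x) = -75.68 × 17.2/438.152 ≈ -2.971.
|E| ≈ 2.971 > 1, so demand is elastic.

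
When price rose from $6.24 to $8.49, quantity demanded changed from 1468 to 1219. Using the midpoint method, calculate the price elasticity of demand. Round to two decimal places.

%ΔQ = (1219 − 1468)/[(1468 + 1219)/2] = -249/1343.5 ≈ -0.1853.
%ΔP = (8.49 − 6.24)/[(6.24 + 8.49)/2] = 2.25/7.365 ≈ 0.3055.
Arc elasticity E = %ΔQ/%ΔP ≈ -0.1853/0.3055 ≈ -0.61.
|E| < 1: demand is inelastic over this range.

-0.61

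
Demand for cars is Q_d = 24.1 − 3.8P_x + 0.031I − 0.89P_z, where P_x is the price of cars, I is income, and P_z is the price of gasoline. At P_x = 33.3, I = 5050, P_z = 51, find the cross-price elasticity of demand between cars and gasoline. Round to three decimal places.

-5.205

Substituting, Q_d = 24.1 − 3.8(33.3) + 0.031(5050) − 0.89(51) = 24.1 − 126.54 + 156.55 − 45.39 = 8.72.
∂Q_d/∂P_z = −0.89, so E_xy = -0.89·(51/8.72) ≈ -5.205.
E_xy < 0: the goods are complements.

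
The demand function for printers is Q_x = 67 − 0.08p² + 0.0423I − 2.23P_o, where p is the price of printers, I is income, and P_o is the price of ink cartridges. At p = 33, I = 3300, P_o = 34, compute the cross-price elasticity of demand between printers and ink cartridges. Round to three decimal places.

Q_x = 67 − 0.08(33)² + 0.0423(3300) − 2.23(34) = 67 − 87.12 + 139.59 − 75.82 = 43.65.
∂Q_x/∂P_o = −2.23, so E_xy = -2.23·(34/43.65) ≈ -1.737.
E_xy < 0: the goods are complements.

-1.737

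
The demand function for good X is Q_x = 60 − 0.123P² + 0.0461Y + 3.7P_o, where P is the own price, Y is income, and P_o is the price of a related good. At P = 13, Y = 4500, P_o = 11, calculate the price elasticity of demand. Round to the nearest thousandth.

-0.145

Evaluating quantity at (P, Y, P_o) gives Q_x = 60 − 0.123(13)² + 0.0461(4500) + 3.7(11) = 60 − 20.787 + 207.45 + 40.7 = 287.363.
∂Q_x/∂P = −2·0.123·P = -3.198, so E_p = -3.198·(13/287.363) ≈ -0.145.
|E_p| < 1: demand is inelastic.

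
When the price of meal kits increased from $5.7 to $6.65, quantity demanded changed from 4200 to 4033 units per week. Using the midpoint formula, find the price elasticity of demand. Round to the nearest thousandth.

%ΔQ = (4033 − 4200)/[(4200 + 4033)/2] = -167/4116.5 ≈ -0.0406.
%Δp = (6.65 − 5.7)/[(5.7 + 6.65)/2] = 0.95/6.175 ≈ 0.1538.
Arc elasticity E = %ΔQ/%Δp ≈ -0.0406/0.1538 ≈ -0.264.
|E| < 1: demand is inelastic over this range.

-0.264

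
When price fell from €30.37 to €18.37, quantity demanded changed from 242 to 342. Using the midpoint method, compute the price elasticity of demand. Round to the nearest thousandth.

-0.695

%Δq = (342 − 242)/[(242 + 342)/2] = 100/292 ≈ 0.3425.
%Δp = (18.37 − 30.37)/[(30.37 + 18.37)/2] = -12/24.37 ≈ -0.4924.
Arc elasticity E = %Δq/%Δp ≈ 0.3425/-0.4924 ≈ -0.695.
|E| < 1: demand is inelastic over this range.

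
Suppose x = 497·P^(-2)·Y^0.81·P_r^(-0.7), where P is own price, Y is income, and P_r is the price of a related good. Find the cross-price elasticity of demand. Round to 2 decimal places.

For a Cobb–Douglas (constant-elasticity) form x = A·P_r^α·…, the elasticity with respect to P_r equals the exponent α at every point.
Here the exponent on P_r is -0.7, so the cross-price elasticity of demand is -0.70.

-0.70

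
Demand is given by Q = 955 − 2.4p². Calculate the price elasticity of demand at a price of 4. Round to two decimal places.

At p = 4, Q = 916.6.
dQ/dp = −2·2.4·p = −19.2.
Point elasticity E = (dQ/dp)·(p/Q) = -19.2 × 4/916.6 ≈ -0.08.
|E| < 1, so demand is inelastic at this price.

-0.08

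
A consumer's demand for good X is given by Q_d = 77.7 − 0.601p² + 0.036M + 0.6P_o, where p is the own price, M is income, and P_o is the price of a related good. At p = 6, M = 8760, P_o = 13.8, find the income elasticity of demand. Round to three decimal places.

At the given point, Q_d = 77.7 − 0.601(6)² + 0.036(8760) + 0.6(13.8) = 77.7 − 21.636 + 315.36 + 8.28 = 379.704.
∂Q_d/∂M = +0.036, so E_I = 0.036·(8760/379.704) ≈ 0.831.
E_I ∈ (0,1): normal good (necessity).

0.831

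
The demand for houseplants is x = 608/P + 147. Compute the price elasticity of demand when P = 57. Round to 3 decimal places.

-0.068

At P = 57, x = 157.6667.
dx/dP = −608/P² = −0.1871.
Point elasticity E = (dx/dP)·(P/x) = -0.1871 × 57/157.6667 ≈ -0.068.
|E| < 1, so demand is inelastic at this price.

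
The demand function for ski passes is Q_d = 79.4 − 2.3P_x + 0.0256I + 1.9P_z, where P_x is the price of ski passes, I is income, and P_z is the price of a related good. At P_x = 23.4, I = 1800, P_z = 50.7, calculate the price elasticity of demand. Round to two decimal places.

-0.32

First evaluate Q_d: 79.4 − 2.3(23.4) + 0.0256(1800) + 1.9(50.7) = 79.4 − 53.82 + 46.08 + 96.33 = 167.99.
∂Q_d/∂P_x = −2.3, so E_p = (−2.3)·(23.4/167.99) ≈ -0.32.
|E_p| < 1: demand is inelastic.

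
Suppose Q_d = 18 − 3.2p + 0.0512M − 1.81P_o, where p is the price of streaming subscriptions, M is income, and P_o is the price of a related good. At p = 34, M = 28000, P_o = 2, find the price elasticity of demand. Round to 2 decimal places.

First evaluate Q_d: 18 − 3.2(34) + 0.0512(28000) − 1.81(2) = 18 − 108.8 + 1433.6 − 3.62 = 1339.18.
∂Q_d/∂p = −3.2, so E_p = (−3.2)·(34/1339.18) ≈ -0.08.
|E_p| < 1: demand is inelastic.

-0.08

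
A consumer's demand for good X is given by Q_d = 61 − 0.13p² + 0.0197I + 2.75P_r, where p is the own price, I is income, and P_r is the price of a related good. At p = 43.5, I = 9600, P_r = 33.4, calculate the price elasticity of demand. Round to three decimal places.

Q_d = 61 − 0.13(43.5)² + 0.0197(9600) + 2.75(33.4) = 61 − 245.9925 + 189.12 + 91.85 = 95.9775.
∂Q_d/∂p = −2·0.13·p = -11.31, so E_p = -11.31·(43.5/95.9775) ≈ -5.126.
|E_p| > 1: demand is elastic.

-5.126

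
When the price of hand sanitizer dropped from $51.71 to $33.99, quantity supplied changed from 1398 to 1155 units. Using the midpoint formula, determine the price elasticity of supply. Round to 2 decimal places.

%Δq = (1155 − 1398)/[(1398 + 1155)/2] = -243/1276.5 ≈ -0.1904.
%ΔP = (33.99 − 51.71)/[(51.71 + 33.99)/2] = -17.72/42.85 ≈ -0.4135.
Arc elasticity E = %Δq/%ΔP ≈ -0.1904/-0.4135 ≈ 0.46.
|E| < 1: supply is inelastic over this range.

0.46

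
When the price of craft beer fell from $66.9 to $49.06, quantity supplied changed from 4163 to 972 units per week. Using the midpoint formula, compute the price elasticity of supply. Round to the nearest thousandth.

%ΔQ = (972 − 4163)/[(4163 + 972)/2] = -3191/2567.5 ≈ -1.2428.
%Δp = (49.06 − 66.9)/[(66.9 + 49.06)/2] = -17.84/57.98 ≈ -0.3077.
Arc elasticity E = %ΔQ/%Δp ≈ -1.2428/-0.3077 ≈ 4.039.
|E| > 1: supply is elastic over this range.

4.039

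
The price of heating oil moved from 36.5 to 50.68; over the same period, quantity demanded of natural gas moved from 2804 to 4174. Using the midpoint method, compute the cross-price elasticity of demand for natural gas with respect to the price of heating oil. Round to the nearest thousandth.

1.207

%ΔQ_x = (4174 − 2804)/[(2804+4174)/2] = 1370/3489 ≈ 0.3927.
%ΔP_y = (50.68 − 36.5)/[(36.5+50.68)/2] ≈ 0.3253.
E_xy = 0.3927/0.3253 ≈ 1.207.
E_xy > 0, so natural gas and heating oil are substitutes.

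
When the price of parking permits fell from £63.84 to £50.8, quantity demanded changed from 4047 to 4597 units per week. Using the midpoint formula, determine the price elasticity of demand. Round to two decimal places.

%ΔQ = (4597 − 4047)/[(4047 + 4597)/2] = 550/4322 ≈ 0.1273.
%ΔP = (50.8 − 63.84)/[(63.84 + 50.8)/2] = -13.04/57.32 ≈ -0.2275.
Arc elasticity E = %ΔQ/%ΔP ≈ 0.1273/-0.2275 ≈ -0.56.
|E| < 1: demand is inelastic over this range.

-0.56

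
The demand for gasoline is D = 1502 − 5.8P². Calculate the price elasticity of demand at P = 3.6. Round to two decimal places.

At P = 3.6, D = 1426.832.
dD/dP = −2·5.8·P = −41.76.
Point elasticity E = (dD/dP)·(P/D) = -41.76 × 3.6/1426.832 ≈ -0.11.
|E| < 1, so demand is inelastic at this price.

-0.11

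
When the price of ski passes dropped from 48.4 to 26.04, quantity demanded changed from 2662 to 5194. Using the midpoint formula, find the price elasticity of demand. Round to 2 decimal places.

%Δq = (5194 − 2662)/[(2662 + 5194)/2] = 2532/3928 ≈ 0.6446.
%ΔP = (26.04 − 48.4)/[(48.4 + 26.04)/2] = -22.36/37.22 ≈ -0.6008.
Arc elasticity E = %Δq/%ΔP ≈ 0.6446/-0.6008 ≈ -1.07.
|E| > 1: demand is elastic over this range.

-1.07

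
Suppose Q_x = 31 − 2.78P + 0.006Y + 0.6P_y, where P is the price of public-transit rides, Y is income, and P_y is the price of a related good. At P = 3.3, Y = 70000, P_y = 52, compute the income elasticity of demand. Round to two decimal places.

0.89

At the given point, Q_x = 31 − 2.78(3.3) + 0.006(70000) + 0.6(52) = 31 − 9.174 + 420 + 31.2 = 473.026.
∂Q_x/∂Y = +0.006, so E_I = 0.006·(70000/473.026) ≈ 0.89.
E_I ∈ (0,1): normal good (necessity).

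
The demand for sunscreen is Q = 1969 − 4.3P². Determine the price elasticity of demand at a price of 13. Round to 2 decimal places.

-1.17

At P = 13, Q = 1242.3.
dQ/dP = −2·4.3·P = −111.8.
Point elasticity E = (dQ/dP)·(P/Q) = -111.8 × 13/1242.3 ≈ -1.17.
|E| > 1, so demand is elastic at this price.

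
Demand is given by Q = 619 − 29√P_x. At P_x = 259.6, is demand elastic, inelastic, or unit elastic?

elastic

At P_x = 259.6, Q = 151.7489.
dQ/dP_x = −29/(2√P_x) = −29/(2·16.1121).
Point elasticity E = (dQ/dP_x)·(P_x/Q) = -0.8999 × 259.6/151.7489 ≈ -1.540.
|E| ≈ 1.540 > 1, so demand is elastic.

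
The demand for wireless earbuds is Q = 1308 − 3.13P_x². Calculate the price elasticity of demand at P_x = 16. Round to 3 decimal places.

At P_x = 16, Q = 506.72.
dQ/dP_x = −2·3.13·P_x = −100.16.
Point elasticity E = (dQ/dP_x)·(P_x/Q) = -100.16 × 16/506.72 ≈ -3.163.
|E| > 1, so demand is elastic at this price.

-3.163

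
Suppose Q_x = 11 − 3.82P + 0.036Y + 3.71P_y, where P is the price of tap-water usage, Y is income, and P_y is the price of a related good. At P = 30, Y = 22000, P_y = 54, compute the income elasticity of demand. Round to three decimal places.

Evaluating quantity at (P, Y, P_y) gives Q_x = 11 − 3.82(30) + 0.036(22000) + 3.71(54) = 11 − 114.6 + 792 + 200.34 = 888.74.
∂Q_x/∂Y = +0.036, so E_I = 0.036·(22000/888.74) ≈ 0.891.
E_I ∈ (0,1): normal good (necessity).

0.891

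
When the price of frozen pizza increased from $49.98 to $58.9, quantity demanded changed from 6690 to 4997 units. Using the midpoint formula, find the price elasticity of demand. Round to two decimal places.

-1.77

%Δq = (4997 − 6690)/[(6690 + 4997)/2] = -1693/5843.5 ≈ -0.2897.
%ΔP = (58.9 − 49.98)/[(49.98 + 58.9)/2] = 8.92/54.44 ≈ 0.1639.
Arc elasticity E = %Δq/%ΔP ≈ -0.2897/0.1639 ≈ -1.77.
|E| > 1: demand is elastic over this range.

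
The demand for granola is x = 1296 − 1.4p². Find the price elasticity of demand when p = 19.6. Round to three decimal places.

-1.419

At p = 19.6, x = 758.176.
dx/dp = −2·1.4·p = −54.88.
Point elasticity E = (dx/dp)·(p/x) = -54.88 × 19.6/758.176 ≈ -1.419.
|E| > 1, so demand is elastic at this price.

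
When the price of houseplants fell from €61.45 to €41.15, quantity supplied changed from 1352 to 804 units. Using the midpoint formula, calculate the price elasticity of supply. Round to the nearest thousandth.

1.285

%Δq = (804 − 1352)/[(1352 + 804)/2] = -548/1078 ≈ -0.5083.
%Δp = (41.15 − 61.45)/[(61.45 + 41.15)/2] = -20.3/51.3 ≈ -0.3957.
Arc elasticity E = %Δq/%Δp ≈ -0.5083/-0.3957 ≈ 1.285.
|E| > 1: supply is elastic over this range.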